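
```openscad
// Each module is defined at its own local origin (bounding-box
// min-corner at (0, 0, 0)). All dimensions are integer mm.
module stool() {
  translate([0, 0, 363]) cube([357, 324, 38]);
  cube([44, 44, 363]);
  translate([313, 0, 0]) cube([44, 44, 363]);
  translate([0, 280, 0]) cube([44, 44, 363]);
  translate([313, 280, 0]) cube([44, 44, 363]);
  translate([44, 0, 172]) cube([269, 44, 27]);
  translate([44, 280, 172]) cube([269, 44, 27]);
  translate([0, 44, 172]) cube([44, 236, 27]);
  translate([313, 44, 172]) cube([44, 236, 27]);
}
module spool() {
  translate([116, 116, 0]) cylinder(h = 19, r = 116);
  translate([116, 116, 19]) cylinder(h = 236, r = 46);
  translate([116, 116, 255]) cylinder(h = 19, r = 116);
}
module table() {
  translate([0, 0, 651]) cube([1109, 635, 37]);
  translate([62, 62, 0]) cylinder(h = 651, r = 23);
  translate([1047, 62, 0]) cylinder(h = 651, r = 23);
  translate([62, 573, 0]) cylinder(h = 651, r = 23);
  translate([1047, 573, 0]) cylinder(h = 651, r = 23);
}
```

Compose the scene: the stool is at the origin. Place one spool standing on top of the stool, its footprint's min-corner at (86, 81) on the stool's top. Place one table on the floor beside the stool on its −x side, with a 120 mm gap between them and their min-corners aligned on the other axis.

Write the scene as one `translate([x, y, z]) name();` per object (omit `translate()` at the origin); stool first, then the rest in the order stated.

stool();
translate([86, 81, 401]) spool();
translate([-1229, 0, 0]) table();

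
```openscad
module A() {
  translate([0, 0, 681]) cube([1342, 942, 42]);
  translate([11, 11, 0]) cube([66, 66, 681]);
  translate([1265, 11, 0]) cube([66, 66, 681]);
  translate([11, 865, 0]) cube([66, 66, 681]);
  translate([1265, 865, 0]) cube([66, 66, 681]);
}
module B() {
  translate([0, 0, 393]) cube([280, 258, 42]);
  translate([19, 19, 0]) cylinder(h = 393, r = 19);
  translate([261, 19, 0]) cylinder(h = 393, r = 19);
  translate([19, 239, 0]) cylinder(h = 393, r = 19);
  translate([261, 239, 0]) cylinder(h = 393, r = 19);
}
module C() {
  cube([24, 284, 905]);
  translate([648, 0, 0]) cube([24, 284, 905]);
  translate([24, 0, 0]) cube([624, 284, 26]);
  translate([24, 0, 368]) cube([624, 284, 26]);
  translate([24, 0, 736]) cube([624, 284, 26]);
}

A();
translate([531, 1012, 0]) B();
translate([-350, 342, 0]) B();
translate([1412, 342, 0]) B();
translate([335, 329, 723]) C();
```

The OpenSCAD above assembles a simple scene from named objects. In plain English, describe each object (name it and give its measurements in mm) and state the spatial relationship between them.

A is a table: top 1342 mm (x) × 942 mm (y), 42 mm thick, upper face at z = 723 mm, on four 66×66 mm square legs, each inset 11 mm from the nearest pair of top edges, running from z = 0 to the bottom of the top.

B is a simple wooden stool: a rectangular seat 280 mm (x) by 258 mm (y), 42 mm thick, top face at z = 435 mm, on four round legs, each 38 mm in diameter. The legs rest on z = 0, each leg's axis is inset half a diameter from the nearest pair of seat edges (so the leg's bounding box is flush with the corner).

C is a bookshelf 672 mm wide overall, 284 mm deep and 905 mm tall. The two sides are 24 mm thick vertical panels. 3 horizontal shelves of 26 mm thickness span between the inner faces of the sides; the lowest shelf sits on the floor and shelves are stacked with a clear vertical gap of 342 mm between each pair.

Three stools sit around the table at the +y, −x, +x sides. The bookshelf is on top of the table, centred.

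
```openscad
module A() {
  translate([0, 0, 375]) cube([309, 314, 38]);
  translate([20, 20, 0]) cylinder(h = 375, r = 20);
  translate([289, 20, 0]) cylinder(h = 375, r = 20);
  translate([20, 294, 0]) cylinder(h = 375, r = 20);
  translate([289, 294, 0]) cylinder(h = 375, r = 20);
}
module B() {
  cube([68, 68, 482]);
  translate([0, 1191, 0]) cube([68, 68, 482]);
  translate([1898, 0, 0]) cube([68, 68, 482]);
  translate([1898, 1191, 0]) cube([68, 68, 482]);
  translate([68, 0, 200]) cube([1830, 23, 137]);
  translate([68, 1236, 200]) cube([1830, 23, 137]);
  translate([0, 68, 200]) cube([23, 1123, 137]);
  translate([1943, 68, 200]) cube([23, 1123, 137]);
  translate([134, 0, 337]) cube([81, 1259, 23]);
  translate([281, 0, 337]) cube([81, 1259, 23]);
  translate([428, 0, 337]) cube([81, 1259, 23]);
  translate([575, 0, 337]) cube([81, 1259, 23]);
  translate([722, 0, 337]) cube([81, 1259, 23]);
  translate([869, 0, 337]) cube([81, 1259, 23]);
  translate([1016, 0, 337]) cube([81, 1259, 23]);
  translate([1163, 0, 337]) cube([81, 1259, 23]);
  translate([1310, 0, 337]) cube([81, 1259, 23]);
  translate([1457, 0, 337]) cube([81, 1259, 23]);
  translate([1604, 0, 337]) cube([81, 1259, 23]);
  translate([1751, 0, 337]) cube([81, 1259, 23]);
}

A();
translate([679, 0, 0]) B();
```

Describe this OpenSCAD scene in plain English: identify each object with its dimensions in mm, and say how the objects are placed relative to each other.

A is a four-legged stool. The seat is a 309×314×38 mm slab whose top surface is at z = 413 mm; four round legs, each 40 mm in diameter, run from the floor (z = 0) to the underside of the seat, each leg's axis is inset half a diameter from the nearest pair of seat edges (so the leg's bounding box is flush with the corner).

B is a bed frame 1966 mm long (x) by 1259 mm wide (y). Four 68×68 mm corner posts, 482 mm tall, at the corners of the footprint. Four rails of 23 mm thickness and 137 mm height run between adjacent posts with their undersides at z = 200 mm, their outer faces flush with the outside of the frame (the two x-running rails run between the posts' inner faces; the two y-running rails run between the posts' inner faces). 12 slats, each 81 mm wide (x) and 23 mm thick, lie across the top of the two x-running rails, running the full 1259 mm width of the frame in y; the slats are evenly spaced along x between the inner faces of the end posts with equal gaps (rounded down to the nearest mm) at the −x end and between each pair — any rounding remainder accumulates at the +x end.

The bed frame is on the floor beside the stool on its +x side.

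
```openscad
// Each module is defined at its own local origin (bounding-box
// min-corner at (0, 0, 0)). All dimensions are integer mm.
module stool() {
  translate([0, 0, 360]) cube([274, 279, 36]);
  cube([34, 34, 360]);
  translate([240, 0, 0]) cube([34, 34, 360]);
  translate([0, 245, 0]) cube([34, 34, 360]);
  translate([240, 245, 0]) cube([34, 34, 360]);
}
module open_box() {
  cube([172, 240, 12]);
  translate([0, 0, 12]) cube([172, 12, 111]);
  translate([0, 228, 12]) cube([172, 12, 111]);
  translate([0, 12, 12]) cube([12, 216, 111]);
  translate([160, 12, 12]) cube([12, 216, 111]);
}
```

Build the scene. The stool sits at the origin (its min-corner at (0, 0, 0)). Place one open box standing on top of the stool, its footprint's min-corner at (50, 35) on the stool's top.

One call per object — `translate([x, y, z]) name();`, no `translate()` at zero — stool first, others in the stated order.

stool();
translate([50, 35, 396]) open_box();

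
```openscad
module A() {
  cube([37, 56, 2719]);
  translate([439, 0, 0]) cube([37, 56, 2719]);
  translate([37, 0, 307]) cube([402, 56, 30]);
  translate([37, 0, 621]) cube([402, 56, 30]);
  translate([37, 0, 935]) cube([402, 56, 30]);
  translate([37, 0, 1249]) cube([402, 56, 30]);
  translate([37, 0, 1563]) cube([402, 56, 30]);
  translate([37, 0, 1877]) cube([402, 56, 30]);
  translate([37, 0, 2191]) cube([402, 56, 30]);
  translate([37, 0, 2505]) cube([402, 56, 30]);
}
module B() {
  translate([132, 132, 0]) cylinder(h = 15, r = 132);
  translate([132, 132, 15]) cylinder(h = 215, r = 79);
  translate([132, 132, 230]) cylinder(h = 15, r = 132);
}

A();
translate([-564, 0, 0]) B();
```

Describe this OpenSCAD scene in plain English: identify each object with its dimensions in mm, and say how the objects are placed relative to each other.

A is a straight ladder. Two 37×56 mm vertical rails, 2719 mm tall, stand 476 mm apart (outside-to-outside) with their front faces coplanar on the −y side. 8 rungs, each 56 mm deep and 30 mm tall, span between the inner faces of the rails, front faces flush with the rails. The lowest rung's underside is at z = 307 mm and rungs are spaced 314 mm apart (underside to underside).

B is a spool: two coaxial disc flanges of radius 132 mm and thickness 15 mm, joined by a core cylinder of radius 79 mm and height 215 mm. The lower flange rests on z = 0 and the three cylinders share a vertical axis.

The spool is on the floor beside the ladder on its −x side.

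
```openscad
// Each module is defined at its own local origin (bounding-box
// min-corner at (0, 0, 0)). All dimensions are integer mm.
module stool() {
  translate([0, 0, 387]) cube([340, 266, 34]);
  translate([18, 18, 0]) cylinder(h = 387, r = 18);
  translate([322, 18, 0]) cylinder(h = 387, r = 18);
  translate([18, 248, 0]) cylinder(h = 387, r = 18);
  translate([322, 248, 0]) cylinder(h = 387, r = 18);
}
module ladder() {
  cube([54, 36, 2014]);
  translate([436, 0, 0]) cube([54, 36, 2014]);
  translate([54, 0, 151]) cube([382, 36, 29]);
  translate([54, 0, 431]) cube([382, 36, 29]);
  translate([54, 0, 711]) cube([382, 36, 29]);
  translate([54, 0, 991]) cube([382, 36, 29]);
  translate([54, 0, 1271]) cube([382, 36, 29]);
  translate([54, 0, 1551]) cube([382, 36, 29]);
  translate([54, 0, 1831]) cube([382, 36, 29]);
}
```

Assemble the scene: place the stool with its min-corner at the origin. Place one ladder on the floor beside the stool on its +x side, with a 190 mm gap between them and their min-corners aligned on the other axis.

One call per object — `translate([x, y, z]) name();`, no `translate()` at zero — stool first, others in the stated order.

stool();
translate([530, 0, 0]) ladder();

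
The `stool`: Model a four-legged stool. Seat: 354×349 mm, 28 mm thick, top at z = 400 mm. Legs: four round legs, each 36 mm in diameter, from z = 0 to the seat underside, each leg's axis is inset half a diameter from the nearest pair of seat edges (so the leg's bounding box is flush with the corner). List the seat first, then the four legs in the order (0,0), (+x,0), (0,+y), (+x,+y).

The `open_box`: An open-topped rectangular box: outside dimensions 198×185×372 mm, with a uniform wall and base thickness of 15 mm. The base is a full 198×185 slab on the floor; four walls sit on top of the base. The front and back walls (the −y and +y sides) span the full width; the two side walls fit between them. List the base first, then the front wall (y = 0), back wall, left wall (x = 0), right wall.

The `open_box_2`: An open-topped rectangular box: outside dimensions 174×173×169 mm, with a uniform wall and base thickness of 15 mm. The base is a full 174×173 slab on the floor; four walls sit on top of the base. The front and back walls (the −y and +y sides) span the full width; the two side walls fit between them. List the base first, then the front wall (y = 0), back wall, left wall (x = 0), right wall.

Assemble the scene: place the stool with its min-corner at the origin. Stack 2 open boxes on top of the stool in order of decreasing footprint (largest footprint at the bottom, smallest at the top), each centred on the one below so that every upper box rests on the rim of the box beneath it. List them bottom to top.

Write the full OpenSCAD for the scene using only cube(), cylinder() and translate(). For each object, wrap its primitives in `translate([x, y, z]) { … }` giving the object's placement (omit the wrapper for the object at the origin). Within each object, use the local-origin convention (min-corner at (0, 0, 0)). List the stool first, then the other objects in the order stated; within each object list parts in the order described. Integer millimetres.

translate([0, 0, 372]) cube([354, 349, 28]);
translate([18, 18, 0]) cylinder(h = 372, r = 18);
translate([336, 18, 0]) cylinder(h = 372, r = 18);
translate([18, 331, 0]) cylinder(h = 372, r = 18);
translate([336, 331, 0]) cylinder(h = 372, r = 18);
translate([78, 82, 400]) {
  cube([198, 185, 15]);
  translate([0, 0, 15]) cube([198, 15, 357]);
  translate([0, 170, 15]) cube([198, 15, 357]);
  translate([0, 15, 15]) cube([15, 155, 357]);
  translate([183, 15, 15]) cube([15, 155, 357]);
}
translate([90, 88, 772]) {
  cube([174, 173, 15]);
  translate([0, 0, 15]) cube([174, 15, 154]);
  translate([0, 158, 15]) cube([174, 15, 154]);
  translate([0, 15, 15]) cube([15, 143, 154]);
  translate([159, 15, 15]) cube([15, 143, 154]);
}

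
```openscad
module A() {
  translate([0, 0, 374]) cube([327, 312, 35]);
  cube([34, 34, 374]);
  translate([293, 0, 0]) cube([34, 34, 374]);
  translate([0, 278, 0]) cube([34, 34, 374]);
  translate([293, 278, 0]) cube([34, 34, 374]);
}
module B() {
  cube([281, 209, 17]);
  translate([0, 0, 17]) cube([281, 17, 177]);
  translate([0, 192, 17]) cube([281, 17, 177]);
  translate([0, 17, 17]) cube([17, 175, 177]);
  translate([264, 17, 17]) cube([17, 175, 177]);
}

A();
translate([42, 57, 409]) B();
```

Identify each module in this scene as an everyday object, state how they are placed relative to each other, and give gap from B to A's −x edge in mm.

The open box's min-x is at 42; the stool's min-x is 0; gap = 42 mm.

A is a stool. B is an open box. The open box is on top of the stool. The gap from the open box to the stool's −x edge is 42 mm.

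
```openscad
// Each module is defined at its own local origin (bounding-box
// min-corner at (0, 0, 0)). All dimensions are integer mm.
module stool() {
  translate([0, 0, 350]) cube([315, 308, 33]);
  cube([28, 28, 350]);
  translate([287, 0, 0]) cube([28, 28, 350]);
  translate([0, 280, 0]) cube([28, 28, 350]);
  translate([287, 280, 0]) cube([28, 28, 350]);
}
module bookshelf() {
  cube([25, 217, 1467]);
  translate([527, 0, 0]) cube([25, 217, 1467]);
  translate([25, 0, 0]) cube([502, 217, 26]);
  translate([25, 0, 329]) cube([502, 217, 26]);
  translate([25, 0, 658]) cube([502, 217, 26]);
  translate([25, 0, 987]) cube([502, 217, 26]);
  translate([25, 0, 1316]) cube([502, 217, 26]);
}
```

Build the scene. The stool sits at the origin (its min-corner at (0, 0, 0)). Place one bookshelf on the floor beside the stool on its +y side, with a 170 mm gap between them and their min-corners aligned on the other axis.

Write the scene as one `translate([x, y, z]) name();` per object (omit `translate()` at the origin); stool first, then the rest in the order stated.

stool();
translate([0, 478, 0]) bookshelf();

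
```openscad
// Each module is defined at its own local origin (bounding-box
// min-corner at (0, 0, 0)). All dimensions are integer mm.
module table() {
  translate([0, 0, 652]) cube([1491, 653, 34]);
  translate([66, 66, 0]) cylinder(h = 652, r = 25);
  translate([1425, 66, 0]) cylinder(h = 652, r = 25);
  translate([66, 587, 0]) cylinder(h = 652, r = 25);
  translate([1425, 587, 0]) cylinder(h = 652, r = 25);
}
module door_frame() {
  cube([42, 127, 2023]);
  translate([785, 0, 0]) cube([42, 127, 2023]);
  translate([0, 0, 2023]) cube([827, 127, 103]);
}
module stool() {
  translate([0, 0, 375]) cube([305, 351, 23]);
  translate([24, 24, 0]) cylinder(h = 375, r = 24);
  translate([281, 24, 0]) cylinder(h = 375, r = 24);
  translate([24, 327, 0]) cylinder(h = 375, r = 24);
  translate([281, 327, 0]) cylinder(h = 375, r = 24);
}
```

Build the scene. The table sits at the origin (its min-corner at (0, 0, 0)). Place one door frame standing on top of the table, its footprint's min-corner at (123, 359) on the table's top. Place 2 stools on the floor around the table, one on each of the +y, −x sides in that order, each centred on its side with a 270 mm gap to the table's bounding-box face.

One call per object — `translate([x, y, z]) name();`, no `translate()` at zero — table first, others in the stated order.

table();
translate([123, 359, 686]) door_frame();
translate([593, 923, 0]) stool();
translate([-575, 151, 0]) stool();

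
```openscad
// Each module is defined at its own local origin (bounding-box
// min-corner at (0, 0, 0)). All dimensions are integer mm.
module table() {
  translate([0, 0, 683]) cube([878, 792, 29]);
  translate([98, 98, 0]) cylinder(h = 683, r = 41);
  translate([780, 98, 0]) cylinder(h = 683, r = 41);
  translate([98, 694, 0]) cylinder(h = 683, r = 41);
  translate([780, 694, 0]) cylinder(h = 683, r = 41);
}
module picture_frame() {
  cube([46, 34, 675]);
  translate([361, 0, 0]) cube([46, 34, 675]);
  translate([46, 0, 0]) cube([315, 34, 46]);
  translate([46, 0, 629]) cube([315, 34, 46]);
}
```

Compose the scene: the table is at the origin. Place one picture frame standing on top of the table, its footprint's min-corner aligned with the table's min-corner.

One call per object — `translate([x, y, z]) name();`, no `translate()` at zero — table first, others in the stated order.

table();
translate([0, 0, 712]) picture_frame();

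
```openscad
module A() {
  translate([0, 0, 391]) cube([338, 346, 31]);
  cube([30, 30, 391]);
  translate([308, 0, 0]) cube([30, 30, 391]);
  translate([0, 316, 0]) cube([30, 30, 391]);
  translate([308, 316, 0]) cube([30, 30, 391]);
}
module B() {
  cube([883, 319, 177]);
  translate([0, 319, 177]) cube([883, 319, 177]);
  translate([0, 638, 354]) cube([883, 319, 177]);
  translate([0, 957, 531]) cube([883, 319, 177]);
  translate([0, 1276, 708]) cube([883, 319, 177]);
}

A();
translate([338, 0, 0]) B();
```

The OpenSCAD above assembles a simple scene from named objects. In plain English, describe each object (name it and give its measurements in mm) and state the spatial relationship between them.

A is a four-legged stool. The seat is 338×346 mm, 31 mm thick, top at z = 422 mm. It stands on four square legs, each 30×30 mm in cross-section, from z = 0 to the seat underside, each flush with a corner of the seat.

B is a run of 5 identical solid stair steps. Each tread is 883×319 mm and each step block is 177 mm high. Step 1 rests on the floor; step k is offset from step 1 by (k−1)×319 mm in y and (k−1)×177 mm in z.

The staircase is against the stool's +x side, with their −y faces flush.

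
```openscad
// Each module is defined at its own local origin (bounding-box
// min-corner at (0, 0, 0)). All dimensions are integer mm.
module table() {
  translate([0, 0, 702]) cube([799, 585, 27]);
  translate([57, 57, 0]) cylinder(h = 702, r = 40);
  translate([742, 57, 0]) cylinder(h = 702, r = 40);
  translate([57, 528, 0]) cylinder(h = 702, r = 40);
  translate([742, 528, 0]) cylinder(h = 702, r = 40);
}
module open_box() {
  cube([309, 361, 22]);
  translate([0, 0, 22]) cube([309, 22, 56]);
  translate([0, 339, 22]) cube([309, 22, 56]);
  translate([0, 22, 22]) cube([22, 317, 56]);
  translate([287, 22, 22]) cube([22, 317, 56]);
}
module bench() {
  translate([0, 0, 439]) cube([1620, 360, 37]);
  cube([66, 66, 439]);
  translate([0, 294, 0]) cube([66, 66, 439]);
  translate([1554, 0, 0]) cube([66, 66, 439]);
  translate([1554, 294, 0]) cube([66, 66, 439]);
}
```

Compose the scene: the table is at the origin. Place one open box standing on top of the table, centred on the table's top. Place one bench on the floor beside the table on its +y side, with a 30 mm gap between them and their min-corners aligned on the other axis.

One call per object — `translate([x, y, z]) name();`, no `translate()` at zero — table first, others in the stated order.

table();
translate([245, 112, 729]) open_box();
translate([0, 615, 0]) bench();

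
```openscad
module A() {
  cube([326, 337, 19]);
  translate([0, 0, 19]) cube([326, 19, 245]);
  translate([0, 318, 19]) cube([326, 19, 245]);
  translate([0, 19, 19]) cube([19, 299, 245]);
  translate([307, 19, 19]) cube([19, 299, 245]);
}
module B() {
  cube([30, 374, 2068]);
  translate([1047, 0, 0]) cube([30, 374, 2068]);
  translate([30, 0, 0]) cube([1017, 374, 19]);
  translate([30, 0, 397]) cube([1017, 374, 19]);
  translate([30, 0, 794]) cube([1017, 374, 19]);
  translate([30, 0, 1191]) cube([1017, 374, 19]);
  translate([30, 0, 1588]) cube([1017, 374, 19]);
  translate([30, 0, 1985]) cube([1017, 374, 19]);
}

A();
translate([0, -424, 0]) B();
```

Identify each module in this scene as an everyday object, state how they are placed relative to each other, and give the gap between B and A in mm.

The bookshelf's nearest face is 50 mm from the open box's −y face.

A is an open box. B is a bookshelf. The bookshelf is on the floor beside the open box on its −y side. The gap between the bookshelf and the open box is 50 mm.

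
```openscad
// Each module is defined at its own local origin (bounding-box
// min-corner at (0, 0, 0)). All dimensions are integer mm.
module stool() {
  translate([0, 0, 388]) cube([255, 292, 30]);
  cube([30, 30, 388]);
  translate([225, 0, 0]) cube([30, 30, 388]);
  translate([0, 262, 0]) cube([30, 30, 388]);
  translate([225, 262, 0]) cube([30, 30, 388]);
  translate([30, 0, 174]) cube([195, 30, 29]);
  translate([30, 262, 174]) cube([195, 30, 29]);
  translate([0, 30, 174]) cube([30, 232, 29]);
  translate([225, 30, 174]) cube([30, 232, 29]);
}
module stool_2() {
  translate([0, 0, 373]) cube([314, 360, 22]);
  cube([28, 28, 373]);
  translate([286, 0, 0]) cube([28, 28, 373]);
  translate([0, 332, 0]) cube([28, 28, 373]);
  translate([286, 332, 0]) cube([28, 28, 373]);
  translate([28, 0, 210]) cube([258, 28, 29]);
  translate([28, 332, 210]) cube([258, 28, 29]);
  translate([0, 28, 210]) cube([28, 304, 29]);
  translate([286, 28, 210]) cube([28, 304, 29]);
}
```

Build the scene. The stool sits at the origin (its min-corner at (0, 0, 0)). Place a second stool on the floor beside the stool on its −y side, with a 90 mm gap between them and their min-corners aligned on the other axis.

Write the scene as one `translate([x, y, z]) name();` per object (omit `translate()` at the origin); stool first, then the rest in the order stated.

stool();
translate([0, -450, 0]) stool_2();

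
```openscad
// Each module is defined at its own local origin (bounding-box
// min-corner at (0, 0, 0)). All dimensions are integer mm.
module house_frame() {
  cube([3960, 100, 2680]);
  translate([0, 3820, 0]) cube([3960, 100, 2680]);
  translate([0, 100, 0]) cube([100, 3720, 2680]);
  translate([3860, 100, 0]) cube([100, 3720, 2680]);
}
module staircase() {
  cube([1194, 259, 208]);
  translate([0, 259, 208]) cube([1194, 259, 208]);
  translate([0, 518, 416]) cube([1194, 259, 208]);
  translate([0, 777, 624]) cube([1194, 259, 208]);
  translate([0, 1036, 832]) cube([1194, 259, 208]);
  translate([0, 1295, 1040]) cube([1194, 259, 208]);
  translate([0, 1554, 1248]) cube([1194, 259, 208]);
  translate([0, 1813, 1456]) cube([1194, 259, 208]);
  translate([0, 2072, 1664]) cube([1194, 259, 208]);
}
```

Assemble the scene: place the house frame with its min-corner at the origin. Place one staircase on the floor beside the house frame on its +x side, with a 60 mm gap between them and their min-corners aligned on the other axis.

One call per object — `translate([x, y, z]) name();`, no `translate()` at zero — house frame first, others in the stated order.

house_frame();
translate([4020, 0, 0]) staircase();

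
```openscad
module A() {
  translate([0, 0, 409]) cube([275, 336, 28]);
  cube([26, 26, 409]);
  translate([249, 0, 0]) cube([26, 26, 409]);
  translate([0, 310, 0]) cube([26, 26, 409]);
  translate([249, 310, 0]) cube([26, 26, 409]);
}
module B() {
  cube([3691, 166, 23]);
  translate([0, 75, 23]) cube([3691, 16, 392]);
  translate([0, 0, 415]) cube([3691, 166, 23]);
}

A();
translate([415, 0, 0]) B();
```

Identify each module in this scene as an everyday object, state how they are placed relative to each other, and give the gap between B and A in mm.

A is a stool. B is an I-beam. The I-beam is on the floor beside the stool on its +x side. The gap between the I-beam and the stool is 140 mm.

The I-beam's nearest face is 140 mm from the stool's +x face.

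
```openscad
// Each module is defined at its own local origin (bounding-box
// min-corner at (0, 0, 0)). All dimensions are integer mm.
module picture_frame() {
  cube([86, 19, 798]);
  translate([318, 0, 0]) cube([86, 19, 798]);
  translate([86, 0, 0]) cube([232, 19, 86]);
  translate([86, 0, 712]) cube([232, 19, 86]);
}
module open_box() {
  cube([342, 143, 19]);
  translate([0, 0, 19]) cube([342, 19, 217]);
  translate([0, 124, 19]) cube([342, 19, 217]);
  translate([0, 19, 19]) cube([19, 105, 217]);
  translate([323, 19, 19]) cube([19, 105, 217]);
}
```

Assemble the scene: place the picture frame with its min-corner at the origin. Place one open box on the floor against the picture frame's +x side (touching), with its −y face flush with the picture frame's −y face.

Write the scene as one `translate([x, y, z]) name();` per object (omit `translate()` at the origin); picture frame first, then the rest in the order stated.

picture_frame();
translate([404, 0, 0]) open_box();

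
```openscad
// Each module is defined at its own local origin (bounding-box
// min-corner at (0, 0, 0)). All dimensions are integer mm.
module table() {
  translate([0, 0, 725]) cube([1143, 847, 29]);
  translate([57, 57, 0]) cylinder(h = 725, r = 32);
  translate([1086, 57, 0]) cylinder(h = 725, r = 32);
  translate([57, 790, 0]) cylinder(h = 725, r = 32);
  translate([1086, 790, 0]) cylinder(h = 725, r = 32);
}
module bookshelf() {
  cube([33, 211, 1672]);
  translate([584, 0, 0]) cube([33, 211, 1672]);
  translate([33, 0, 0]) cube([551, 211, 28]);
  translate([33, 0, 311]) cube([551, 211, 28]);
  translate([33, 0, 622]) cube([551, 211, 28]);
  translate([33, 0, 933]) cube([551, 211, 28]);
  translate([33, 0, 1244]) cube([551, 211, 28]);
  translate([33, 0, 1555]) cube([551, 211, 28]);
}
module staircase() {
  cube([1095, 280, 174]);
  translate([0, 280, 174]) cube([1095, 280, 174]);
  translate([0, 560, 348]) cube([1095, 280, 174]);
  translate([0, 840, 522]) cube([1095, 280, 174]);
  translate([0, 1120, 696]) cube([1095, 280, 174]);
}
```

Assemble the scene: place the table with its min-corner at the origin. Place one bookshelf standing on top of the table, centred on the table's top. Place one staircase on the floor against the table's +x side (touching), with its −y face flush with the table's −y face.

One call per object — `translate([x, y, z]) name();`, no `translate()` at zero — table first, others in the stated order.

table();
translate([263, 318, 754]) bookshelf();
translate([1143, 0, 0]) staircase();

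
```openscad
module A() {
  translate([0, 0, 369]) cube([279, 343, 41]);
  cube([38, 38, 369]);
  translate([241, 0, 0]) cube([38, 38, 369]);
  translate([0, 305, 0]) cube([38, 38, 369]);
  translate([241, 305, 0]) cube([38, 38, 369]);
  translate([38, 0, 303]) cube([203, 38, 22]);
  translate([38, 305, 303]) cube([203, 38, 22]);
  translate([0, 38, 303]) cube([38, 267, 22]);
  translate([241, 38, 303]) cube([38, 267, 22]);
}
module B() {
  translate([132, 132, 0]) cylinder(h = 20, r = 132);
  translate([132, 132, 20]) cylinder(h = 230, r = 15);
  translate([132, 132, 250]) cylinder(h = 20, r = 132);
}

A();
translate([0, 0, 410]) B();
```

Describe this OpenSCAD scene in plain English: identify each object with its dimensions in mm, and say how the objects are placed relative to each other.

A is a four-legged stool. The seat is a 279×343×41 mm slab whose top surface is at z = 410 mm; four square legs, each 38×38 mm in cross-section, run from the floor (z = 0) to the underside of the seat, each flush with a corner of the seat. Four stretchers, 38 mm wide and 22 mm tall, connect adjacent legs with their undersides at z = 303 mm, each running between the inner faces of the legs it joins and aligned with the legs' outer faces on the other axis.

B is a spool: two coaxial disc flanges of radius 132 mm and thickness 20 mm, joined by a core cylinder of radius 15 mm and height 230 mm. The lower flange rests on z = 0 and the three cylinders share a vertical axis.

The spool is on top of the stool.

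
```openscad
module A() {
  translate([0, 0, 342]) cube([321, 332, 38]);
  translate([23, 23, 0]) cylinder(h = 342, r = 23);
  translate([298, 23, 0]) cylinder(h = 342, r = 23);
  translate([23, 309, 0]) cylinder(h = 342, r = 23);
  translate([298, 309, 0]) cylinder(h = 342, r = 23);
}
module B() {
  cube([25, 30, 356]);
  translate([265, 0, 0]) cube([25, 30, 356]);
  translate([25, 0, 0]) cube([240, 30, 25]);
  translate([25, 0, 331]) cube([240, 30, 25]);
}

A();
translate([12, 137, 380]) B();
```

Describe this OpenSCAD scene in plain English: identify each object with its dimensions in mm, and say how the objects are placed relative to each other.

A is a four-legged stool. The seat is 321×332 mm, 38 mm thick, top at z = 380 mm. It stands on four round legs, each 46 mm in diameter, from z = 0 to the seat underside, each leg's axis is inset half a diameter from the nearest pair of seat edges (so the leg's bounding box is flush with the corner).

B is a picture frame with a 240×306 mm rectangular opening (x by z) and a uniform 25 mm border on every side. Frame depth is 30 mm along y. It is built from two vertical stiles running the full outside height and two horizontal rails spanning the gap between the stiles.

The picture frame is on top of the stool.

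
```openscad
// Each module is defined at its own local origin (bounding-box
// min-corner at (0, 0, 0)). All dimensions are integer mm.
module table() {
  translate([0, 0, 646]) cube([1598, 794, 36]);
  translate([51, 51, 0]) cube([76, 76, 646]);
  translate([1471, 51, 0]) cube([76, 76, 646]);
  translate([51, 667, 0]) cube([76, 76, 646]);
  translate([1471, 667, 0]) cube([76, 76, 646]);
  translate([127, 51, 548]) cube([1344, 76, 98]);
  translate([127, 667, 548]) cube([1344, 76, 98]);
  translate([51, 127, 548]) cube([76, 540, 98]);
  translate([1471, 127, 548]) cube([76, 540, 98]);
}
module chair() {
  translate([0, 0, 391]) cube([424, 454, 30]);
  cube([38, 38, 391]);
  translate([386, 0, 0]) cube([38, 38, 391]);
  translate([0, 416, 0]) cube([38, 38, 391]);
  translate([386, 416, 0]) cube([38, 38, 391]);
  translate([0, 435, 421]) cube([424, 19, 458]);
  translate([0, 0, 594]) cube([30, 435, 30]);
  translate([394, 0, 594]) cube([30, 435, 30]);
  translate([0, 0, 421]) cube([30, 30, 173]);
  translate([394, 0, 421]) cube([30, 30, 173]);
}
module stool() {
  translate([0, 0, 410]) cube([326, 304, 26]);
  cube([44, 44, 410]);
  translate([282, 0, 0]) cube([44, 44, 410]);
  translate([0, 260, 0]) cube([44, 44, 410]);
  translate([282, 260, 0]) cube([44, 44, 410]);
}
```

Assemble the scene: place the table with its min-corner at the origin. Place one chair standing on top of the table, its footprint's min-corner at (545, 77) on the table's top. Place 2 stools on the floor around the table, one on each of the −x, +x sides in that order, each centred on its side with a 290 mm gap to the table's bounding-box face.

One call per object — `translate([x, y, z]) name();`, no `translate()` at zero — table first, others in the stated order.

table();
translate([545, 77, 682]) chair();
translate([-616, 245, 0]) stool();
translate([1888, 245, 0]) stool();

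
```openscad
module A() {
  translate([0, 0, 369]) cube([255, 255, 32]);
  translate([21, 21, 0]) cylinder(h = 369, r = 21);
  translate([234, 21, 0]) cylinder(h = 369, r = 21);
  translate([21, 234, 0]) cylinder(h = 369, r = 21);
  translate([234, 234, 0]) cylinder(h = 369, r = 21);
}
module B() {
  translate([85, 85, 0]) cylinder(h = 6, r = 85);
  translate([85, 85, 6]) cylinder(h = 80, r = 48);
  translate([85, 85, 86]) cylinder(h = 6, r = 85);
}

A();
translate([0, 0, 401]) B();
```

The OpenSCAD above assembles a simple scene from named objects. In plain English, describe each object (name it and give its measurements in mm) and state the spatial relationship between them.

A is a simple wooden stool: a rectangular seat 255 mm (x) by 255 mm (y), 32 mm thick, top face at z = 401 mm, on four round legs, each 42 mm in diameter. The legs rest on z = 0, each leg's axis is inset half a diameter from the nearest pair of seat edges (so the leg's bounding box is flush with the corner).

B is a spool: two coaxial disc flanges of radius 85 mm and thickness 6 mm, joined by a core cylinder of radius 48 mm and height 80 mm. The lower flange rests on z = 0 and the three cylinders share a vertical axis.

The spool is on top of the stool.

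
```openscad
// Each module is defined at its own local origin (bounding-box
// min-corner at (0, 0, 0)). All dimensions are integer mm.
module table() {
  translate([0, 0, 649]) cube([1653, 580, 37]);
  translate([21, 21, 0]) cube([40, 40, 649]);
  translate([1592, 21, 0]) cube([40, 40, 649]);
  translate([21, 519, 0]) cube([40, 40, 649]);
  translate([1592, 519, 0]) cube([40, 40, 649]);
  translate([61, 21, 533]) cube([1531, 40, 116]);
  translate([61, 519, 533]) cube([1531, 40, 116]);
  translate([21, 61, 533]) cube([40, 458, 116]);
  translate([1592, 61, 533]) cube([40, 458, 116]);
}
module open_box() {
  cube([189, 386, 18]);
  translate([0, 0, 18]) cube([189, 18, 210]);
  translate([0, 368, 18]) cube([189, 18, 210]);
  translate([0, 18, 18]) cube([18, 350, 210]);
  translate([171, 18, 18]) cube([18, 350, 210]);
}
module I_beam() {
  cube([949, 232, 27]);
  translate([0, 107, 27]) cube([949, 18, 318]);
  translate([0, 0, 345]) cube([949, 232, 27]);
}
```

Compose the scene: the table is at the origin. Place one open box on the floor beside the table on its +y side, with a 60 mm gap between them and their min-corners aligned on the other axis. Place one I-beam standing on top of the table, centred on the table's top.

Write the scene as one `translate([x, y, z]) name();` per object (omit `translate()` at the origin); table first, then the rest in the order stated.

table();
translate([0, 640, 0]) open_box();
translate([352, 174, 686]) I_beam();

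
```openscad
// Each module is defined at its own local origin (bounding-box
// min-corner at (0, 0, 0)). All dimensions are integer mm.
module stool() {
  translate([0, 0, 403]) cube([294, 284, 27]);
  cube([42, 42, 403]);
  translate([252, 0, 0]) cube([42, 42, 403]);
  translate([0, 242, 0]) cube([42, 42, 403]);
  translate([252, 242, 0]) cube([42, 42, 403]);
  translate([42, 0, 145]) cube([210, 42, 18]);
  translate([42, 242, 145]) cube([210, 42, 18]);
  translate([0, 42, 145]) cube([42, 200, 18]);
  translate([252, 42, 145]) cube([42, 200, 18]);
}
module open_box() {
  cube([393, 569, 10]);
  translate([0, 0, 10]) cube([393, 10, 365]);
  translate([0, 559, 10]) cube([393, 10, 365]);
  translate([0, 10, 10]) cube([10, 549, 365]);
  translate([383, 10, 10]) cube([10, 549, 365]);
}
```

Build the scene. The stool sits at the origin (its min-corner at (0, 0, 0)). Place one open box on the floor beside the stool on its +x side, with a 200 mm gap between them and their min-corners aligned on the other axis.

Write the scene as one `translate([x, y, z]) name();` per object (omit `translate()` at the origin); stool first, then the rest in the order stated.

stool();
translate([494, 0, 0]) open_box();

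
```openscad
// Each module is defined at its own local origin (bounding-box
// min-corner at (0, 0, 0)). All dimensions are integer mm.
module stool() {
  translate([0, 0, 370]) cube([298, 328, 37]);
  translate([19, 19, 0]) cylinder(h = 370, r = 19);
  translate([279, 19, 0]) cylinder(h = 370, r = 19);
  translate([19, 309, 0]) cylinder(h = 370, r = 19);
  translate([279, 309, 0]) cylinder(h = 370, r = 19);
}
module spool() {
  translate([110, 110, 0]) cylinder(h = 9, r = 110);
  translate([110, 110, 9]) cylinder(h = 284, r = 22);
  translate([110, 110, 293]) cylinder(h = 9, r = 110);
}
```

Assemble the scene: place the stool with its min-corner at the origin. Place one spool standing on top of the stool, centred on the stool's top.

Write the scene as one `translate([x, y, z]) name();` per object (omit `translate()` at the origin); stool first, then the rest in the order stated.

stool();
translate([39, 54, 407]) spool();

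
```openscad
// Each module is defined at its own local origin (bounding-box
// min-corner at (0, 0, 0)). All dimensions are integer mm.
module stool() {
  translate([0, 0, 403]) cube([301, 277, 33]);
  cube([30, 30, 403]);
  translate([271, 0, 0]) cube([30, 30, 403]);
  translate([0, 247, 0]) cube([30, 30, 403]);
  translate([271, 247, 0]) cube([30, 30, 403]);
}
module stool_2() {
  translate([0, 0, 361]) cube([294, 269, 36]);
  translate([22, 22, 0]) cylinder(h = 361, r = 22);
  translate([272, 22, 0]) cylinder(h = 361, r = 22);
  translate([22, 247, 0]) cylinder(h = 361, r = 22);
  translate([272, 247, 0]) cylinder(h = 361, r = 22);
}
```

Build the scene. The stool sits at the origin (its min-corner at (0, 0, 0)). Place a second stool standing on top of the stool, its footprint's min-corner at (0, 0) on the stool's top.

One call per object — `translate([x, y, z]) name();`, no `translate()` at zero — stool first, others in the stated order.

stool();
translate([0, 0, 436]) stool_2();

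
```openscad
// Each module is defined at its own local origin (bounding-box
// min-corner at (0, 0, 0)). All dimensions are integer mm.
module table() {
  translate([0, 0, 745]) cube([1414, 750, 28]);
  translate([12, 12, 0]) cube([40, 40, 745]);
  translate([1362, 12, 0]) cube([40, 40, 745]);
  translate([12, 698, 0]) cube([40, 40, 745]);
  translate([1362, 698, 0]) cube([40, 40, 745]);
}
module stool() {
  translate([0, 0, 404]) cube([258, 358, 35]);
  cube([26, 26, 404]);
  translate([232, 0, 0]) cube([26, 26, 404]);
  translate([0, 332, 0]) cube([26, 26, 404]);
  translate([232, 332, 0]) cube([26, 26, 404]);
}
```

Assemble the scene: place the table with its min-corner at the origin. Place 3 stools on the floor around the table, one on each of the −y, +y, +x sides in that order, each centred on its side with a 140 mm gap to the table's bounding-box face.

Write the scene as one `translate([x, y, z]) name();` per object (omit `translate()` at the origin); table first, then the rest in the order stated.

table();
translate([578, -498, 0]) stool();
translate([578, 890, 0]) stool();
translate([1554, 196, 0]) stool();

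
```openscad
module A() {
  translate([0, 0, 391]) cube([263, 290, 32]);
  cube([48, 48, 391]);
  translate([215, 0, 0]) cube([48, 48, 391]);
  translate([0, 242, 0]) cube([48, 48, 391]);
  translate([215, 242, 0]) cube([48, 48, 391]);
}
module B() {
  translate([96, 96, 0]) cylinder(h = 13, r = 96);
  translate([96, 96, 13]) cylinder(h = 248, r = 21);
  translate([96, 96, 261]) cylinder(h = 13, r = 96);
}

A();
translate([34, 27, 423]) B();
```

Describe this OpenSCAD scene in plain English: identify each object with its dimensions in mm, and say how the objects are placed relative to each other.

A is a four-legged stool. The seat is 263×290 mm, 32 mm thick, top at z = 423 mm. It stands on four square legs, each 48×48 mm in cross-section, from z = 0 to the seat underside, each flush with a corner of the seat.

B is a spool: two coaxial disc flanges of radius 96 mm and thickness 13 mm, joined by a core cylinder of radius 21 mm and height 248 mm. The lower flange rests on z = 0 and the three cylinders share a vertical axis.

The spool is on top of the stool.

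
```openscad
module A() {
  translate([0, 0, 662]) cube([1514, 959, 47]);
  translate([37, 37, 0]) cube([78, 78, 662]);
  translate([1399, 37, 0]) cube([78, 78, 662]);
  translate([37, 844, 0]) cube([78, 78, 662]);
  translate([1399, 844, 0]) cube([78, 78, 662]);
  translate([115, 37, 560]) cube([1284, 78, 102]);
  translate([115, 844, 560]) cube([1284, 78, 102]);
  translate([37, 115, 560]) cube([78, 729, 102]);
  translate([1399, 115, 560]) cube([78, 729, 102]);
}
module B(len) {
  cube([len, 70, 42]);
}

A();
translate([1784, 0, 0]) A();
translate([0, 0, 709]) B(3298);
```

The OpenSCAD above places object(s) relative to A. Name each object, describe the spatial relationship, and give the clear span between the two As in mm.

Second table starts at x = 1784; first ends at x = 1514; clear span = 1784 − 1514 = 270 mm.

A is a table. B is a beam. A beam spans the tops of two tables. The clear span between the two tables is 270 mm.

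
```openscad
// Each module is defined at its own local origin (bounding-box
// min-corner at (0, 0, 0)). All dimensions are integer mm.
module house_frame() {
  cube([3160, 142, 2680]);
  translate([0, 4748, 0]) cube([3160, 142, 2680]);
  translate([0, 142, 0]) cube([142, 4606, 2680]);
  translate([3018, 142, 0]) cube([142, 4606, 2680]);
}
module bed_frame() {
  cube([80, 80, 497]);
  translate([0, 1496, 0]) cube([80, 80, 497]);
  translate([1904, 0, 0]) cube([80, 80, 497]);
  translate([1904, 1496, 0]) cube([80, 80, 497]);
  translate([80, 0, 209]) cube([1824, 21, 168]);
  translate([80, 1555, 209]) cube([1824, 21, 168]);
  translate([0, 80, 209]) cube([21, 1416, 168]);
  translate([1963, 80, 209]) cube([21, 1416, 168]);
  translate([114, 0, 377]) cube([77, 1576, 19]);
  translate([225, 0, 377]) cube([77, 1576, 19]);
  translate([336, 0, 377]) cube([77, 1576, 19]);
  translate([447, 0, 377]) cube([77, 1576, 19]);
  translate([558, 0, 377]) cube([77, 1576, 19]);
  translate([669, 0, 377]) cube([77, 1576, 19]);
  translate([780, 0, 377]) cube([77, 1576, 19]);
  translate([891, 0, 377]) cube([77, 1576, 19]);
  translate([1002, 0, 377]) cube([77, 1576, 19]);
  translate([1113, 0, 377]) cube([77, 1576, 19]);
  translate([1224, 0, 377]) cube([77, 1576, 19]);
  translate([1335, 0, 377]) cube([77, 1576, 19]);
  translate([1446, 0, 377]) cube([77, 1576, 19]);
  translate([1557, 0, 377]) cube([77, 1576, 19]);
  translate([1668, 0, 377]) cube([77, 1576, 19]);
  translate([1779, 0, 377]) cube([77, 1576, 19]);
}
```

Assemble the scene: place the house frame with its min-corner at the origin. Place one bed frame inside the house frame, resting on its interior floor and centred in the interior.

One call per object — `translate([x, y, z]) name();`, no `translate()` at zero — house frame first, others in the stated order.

house_frame();
translate([588, 1657, 0]) bed_frame();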